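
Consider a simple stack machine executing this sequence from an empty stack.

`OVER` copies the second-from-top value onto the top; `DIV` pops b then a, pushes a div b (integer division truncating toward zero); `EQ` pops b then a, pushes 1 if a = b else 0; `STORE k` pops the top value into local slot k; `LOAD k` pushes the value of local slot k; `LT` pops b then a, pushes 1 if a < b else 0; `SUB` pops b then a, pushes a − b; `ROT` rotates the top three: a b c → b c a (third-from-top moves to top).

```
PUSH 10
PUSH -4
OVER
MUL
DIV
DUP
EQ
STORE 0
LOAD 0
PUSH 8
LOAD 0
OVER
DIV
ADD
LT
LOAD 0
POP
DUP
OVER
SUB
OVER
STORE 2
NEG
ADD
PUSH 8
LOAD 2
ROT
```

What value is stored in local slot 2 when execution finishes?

1

PUSH 10 -> 10
PUSH -4 -> 10 -4
OVER    -> 10 -4 10
MUL     -> 10 -40
DIV     -> 0
DUP     -> 0 0
EQ      -> 1
STORE 0 -> (empty)
LOAD 0  -> 1
PUSH 8  -> 1 8
LOAD 0  -> 1 8 1
OVER    -> 1 8 1 8
DIV     -> 1 8 0
ADD     -> 1 8
LT      -> 1
LOAD 0  -> 1 1
POP     -> 1
DUP     -> 1 1
OVER    -> 1 1 1
SUB     -> 1 0
OVER    -> 1 0 1
STORE 2 -> 1 0
NEG     -> 1 0
ADD     -> 1
PUSH 8  -> 1 8
LOAD 2  -> 1 8 1
ROT     -> 8 1 1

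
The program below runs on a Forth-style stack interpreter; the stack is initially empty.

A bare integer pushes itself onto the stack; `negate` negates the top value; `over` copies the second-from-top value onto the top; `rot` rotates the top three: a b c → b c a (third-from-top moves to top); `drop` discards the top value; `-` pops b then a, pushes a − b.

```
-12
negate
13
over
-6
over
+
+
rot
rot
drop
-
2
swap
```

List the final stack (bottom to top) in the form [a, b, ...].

[2, 6]

-12     [-12]
negate  [12]
13      [12, 13]
over    [12, 13, 12]
-6      [12, 13, 12, -6]
over    [12, 13, 12, -6, 12]
+       [12, 13, 12, 6]
+       [12, 13, 18]
rot     [13, 18, 12]
rot     [18, 12, 13]
drop    [18, 12]
-       [6]
2       [6, 2]
swap    [2, 6]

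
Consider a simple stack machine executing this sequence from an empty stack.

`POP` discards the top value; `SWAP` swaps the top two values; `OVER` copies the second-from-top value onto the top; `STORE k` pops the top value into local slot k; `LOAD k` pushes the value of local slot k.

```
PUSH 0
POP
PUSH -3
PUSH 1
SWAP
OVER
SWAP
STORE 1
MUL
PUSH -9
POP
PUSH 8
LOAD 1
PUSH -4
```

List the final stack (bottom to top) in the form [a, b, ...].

[1, 8, -3, -4]

PUSH 0  : 0
POP     : (empty)
PUSH -3 : -3
PUSH 1  : -3 1
SWAP    : 1 -3
OVER    : 1 -3 1
SWAP    : 1 1 -3
STORE 1 : 1 1
MUL     : 1
PUSH -9 : 1 -9
POP     : 1
PUSH 8  : 1 8
LOAD 1  : 1 8 -3
PUSH -4 : 1 8 -3 -4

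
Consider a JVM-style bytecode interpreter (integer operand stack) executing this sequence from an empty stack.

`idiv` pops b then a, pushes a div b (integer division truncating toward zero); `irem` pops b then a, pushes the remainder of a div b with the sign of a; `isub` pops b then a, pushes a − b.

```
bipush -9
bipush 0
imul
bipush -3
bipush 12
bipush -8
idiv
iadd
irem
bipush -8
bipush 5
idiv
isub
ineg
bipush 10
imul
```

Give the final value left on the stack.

-10

bipush -9 -> -9
bipush 0  -> -9 0
imul      -> 0
bipush -3 -> 0 -3
bipush 12 -> 0 -3 12
bipush -8 -> 0 -3 12 -8
idiv      -> 0 -3 -1
iadd      -> 0 -4
irem      -> 0
bipush -8 -> 0 -8
bipush 5  -> 0 -8 5
idiv      -> 0 -1
isub      -> 1
ineg      -> -1
bipush 10 -> -1 10
imul      -> -10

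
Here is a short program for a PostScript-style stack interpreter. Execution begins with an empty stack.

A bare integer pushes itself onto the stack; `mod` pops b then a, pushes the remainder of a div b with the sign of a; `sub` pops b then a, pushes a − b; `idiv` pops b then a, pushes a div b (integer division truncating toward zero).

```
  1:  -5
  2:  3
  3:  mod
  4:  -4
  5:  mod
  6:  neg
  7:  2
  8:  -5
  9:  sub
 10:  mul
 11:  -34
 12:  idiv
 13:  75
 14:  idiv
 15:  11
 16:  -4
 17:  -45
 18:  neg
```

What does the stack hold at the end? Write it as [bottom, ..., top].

-5    [-5]
3     [-5, 3]
mod   [-2]
-4    [-2, -4]
mod   [-2]
neg   [2]
2     [2, 2]
-5    [2, 2, -5]
sub   [2, 7]
mul   [14]
-34   [14, -34]
idiv  [0]
75    [0, 75]
idiv  [0]
11    [0, 11]
-4    [0, 11, -4]
-45   [0, 11, -4, -45]
neg   [0, 11, -4, 45]

[0, 11, -4, 45]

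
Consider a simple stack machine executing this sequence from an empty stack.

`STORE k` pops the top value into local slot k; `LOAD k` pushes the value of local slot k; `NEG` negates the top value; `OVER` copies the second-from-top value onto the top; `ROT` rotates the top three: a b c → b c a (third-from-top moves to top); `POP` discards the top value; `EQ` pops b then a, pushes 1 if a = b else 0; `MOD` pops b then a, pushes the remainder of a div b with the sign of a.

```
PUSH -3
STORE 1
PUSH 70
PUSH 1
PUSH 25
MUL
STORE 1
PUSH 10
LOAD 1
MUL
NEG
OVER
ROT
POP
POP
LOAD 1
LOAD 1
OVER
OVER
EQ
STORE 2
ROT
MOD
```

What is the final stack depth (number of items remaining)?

2

PUSH -3 : -3
STORE 1 : (empty)
PUSH 70 : 70
PUSH 1  : 70 1
PUSH 25 : 70 1 25
MUL     : 70 25
STORE 1 : 70
PUSH 10 : 70 10
LOAD 1  : 70 10 25
MUL     : 70 250
NEG     : 70 -250
OVER    : 70 -250 70
ROT     : -250 70 70
POP     : -250 70
POP     : -250
LOAD 1  : -250 25
LOAD 1  : -250 25 25
OVER    : -250 25 25 25
OVER    : -250 25 25 25 25
EQ      : -250 25 25 1
STORE 2 : -250 25 25
ROT     : 25 25 -250
MOD     : 25 25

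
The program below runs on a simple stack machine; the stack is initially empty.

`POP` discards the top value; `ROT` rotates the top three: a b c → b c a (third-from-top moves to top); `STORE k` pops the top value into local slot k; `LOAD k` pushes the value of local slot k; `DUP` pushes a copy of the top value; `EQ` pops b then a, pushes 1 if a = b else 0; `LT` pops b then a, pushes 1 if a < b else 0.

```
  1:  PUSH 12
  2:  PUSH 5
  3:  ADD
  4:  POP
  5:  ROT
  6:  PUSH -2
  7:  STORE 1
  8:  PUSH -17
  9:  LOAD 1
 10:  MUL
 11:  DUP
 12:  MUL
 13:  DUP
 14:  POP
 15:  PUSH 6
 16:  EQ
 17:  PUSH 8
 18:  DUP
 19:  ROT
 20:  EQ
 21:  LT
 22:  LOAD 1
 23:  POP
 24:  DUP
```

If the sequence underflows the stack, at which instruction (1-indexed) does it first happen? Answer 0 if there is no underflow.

PUSH 12 : 12
PUSH 5  : 12 5
ADD     : 17
POP     : (empty)
ROT  — needs 3 operands, stack has 0 → underflow

5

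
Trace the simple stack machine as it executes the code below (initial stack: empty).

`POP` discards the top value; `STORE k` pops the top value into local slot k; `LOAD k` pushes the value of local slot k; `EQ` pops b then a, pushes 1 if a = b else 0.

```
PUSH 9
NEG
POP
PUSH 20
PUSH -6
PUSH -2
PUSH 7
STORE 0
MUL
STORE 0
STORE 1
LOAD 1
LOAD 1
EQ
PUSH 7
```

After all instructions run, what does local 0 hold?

12

PUSH 9  -> 9
NEG     -> -9
POP     -> (empty)
PUSH 20 -> 20
PUSH -6 -> 20 -6
PUSH -2 -> 20 -6 -2
PUSH 7  -> 20 -6 -2 7
STORE 0 -> 20 -6 -2
MUL     -> 20 12
STORE 0 -> 20
STORE 1 -> (empty)
LOAD 1  -> 20
LOAD 1  -> 20 20
EQ      -> 1
PUSH 7  -> 1 7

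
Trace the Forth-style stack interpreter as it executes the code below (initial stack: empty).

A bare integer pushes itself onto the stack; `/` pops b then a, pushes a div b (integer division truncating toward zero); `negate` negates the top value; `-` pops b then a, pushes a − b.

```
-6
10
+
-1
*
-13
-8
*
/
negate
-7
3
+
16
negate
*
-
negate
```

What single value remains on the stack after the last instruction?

-6     -> [-6]
10     -> [-6, 10]
+      -> [4]
-1     -> [4, -1]
*      -> [-4]
-13    -> [-4, -13]
-8     -> [-4, -13, -8]
*      -> [-4, 104]
/      -> [0]
negate -> [0]
-7     -> [0, -7]
3      -> [0, -7, 3]
+      -> [0, -4]
16     -> [0, -4, 16]
negate -> [0, -4, -16]
*      -> [0, 64]
-      -> [-64]
negate -> [64]

64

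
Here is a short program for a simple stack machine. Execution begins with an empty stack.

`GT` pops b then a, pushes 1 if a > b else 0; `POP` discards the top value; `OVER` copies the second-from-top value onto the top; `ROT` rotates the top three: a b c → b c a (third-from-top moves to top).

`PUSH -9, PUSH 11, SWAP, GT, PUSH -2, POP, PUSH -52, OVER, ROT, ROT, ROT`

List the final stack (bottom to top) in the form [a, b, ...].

PUSH -9  -> -9
PUSH 11  -> -9 11
SWAP     -> 11 -9
GT       -> 1
PUSH -2  -> 1 -2
POP      -> 1
PUSH -52 -> 1 -52
OVER     -> 1 -52 1
ROT      -> -52 1 1
ROT      -> 1 1 -52
ROT      -> 1 -52 1

[1, -52, 1]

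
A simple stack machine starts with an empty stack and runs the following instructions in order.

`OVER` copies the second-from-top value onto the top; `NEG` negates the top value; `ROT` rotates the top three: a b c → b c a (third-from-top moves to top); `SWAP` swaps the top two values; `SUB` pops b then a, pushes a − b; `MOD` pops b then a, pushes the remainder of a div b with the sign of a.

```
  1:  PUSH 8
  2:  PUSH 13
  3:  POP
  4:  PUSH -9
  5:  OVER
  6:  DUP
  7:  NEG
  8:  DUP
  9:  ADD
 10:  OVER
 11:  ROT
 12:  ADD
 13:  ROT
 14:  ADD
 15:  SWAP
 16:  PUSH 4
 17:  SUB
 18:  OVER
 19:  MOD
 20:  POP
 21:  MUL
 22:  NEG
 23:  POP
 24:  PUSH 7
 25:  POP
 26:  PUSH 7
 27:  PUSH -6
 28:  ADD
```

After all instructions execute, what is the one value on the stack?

PUSH 8  : 8
PUSH 13 : 8 13
POP     : 8
PUSH -9 : 8 -9
OVER    : 8 -9 8
DUP     : 8 -9 8 8
NEG     : 8 -9 8 -8
DUP     : 8 -9 8 -8 -8
ADD     : 8 -9 8 -16
OVER    : 8 -9 8 -16 8
ROT     : 8 -9 -16 8 8
ADD     : 8 -9 -16 16
ROT     : 8 -16 16 -9
ADD     : 8 -16 7
SWAP    : 8 7 -16
PUSH 4  : 8 7 -16 4
SUB     : 8 7 -20
OVER    : 8 7 -20 7
MOD     : 8 7 -6
POP     : 8 7
MUL     : 56
NEG     : -56
POP     : (empty)
PUSH 7  : 7
POP     : (empty)
PUSH 7  : 7
PUSH -6 : 7 -6
ADD     : 1

1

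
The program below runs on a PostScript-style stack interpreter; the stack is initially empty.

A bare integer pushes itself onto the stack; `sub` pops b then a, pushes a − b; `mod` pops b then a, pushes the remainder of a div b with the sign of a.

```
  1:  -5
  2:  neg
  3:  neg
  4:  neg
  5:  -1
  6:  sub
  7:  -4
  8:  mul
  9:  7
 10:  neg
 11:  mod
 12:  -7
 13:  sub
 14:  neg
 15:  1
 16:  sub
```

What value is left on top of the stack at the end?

-5   [-5]
neg  [5]
neg  [-5]
neg  [5]
-1   [5, -1]
sub  [6]
-4   [6, -4]
mul  [-24]
7    [-24, 7]
neg  [-24, -7]
mod  [-3]
-7   [-3, -7]
sub  [4]
neg  [-4]
1    [-4, 1]
sub  [-5]

-5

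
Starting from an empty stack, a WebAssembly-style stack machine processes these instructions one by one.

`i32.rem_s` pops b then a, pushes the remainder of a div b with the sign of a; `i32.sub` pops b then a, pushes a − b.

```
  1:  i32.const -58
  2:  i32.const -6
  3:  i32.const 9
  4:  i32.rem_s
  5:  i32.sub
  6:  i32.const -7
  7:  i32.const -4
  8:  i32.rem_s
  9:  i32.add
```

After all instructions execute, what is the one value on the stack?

-55

i32.const -58 : [-58]
i32.const -6  : [-58, -6]
i32.const 9   : [-58, -6, 9]
i32.rem_s     : [-58, -6]
i32.sub       : [-52]
i32.const -7  : [-52, -7]
i32.const -4  : [-52, -7, -4]
i32.rem_s     : [-52, -3]
i32.add       : [-55]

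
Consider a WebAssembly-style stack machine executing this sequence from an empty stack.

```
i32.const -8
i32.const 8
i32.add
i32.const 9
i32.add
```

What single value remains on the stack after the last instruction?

i32.const -8 → [-8]
i32.const 8  → [-8, 8]
i32.add      → [0]
i32.const 9  → [0, 9]
i32.add      → [9]

9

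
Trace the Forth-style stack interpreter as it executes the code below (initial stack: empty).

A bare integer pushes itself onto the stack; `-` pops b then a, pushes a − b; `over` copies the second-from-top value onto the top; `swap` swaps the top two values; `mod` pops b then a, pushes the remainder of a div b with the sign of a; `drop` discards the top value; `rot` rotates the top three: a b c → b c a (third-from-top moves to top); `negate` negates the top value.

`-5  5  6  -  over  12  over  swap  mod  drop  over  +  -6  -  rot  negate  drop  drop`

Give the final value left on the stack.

-5     : -5
5      : -5 5
6      : -5 5 6
-      : -5 -1
over   : -5 -1 -5
12     : -5 -1 -5 12
over   : -5 -1 -5 12 -5
swap   : -5 -1 -5 -5 12
mod    : -5 -1 -5 -5
drop   : -5 -1 -5
over   : -5 -1 -5 -1
+      : -5 -1 -6
-6     : -5 -1 -6 -6
-      : -5 -1 0
rot    : -1 0 -5
negate : -1 0 5
drop   : -1 0
drop   : -1

-1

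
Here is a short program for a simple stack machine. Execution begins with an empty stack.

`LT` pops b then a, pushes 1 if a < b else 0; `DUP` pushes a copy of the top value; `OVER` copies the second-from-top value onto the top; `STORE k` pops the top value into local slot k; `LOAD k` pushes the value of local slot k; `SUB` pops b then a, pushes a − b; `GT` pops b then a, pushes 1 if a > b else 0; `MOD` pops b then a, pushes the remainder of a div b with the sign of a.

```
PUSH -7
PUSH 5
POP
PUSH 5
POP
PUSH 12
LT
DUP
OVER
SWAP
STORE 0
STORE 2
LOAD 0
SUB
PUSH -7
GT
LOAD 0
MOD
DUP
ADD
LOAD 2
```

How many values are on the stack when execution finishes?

2

PUSH -7 -> [-7]
PUSH 5  -> [-7, 5]
POP     -> [-7]
PUSH 5  -> [-7, 5]
POP     -> [-7]
PUSH 12 -> [-7, 12]
LT      -> [1]
DUP     -> [1, 1]
OVER    -> [1, 1, 1]
SWAP    -> [1, 1, 1]
STORE 0 -> [1, 1]
STORE 2 -> [1]
LOAD 0  -> [1, 1]
SUB     -> [0]
PUSH -7 -> [0, -7]
GT      -> [1]
LOAD 0  -> [1, 1]
MOD     -> [0]
DUP     -> [0, 0]
ADD     -> [0]
LOAD 2  -> [0, 1]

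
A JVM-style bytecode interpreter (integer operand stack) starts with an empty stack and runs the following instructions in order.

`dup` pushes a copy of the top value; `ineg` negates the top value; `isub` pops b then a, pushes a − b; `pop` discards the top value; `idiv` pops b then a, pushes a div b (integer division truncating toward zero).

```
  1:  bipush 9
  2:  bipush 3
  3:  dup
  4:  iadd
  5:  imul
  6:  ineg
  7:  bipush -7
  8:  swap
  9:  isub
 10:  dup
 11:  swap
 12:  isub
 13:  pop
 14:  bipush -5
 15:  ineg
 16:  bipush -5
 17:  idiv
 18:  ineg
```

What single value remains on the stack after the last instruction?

1

bipush 9  : 9
bipush 3  : 9 3
dup       : 9 3 3
iadd      : 9 6
imul      : 54
ineg      : -54
bipush -7 : -54 -7
swap      : -7 -54
isub      : 47
dup       : 47 47
swap      : 47 47
isub      : 0
pop       : (empty)
bipush -5 : -5
ineg      : 5
bipush -5 : 5 -5
idiv      : -1
ineg      : 1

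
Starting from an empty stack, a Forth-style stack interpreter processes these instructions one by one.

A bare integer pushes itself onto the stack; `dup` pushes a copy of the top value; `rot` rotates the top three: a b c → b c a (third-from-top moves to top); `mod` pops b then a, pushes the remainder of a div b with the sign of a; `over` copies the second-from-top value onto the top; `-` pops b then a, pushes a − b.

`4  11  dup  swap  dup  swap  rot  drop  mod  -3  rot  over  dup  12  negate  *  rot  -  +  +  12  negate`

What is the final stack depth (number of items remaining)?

3

4      → [4]
11     → [4, 11]
dup    → [4, 11, 11]
swap   → [4, 11, 11]
dup    → [4, 11, 11, 11]
swap   → [4, 11, 11, 11]
rot    → [4, 11, 11, 11]
drop   → [4, 11, 11]
mod    → [4, 0]
-3     → [4, 0, -3]
rot    → [0, -3, 4]
over   → [0, -3, 4, -3]
dup    → [0, -3, 4, -3, -3]
12     → [0, -3, 4, -3, -3, 12]
negate → [0, -3, 4, -3, -3, -12]
*      → [0, -3, 4, -3, 36]
rot    → [0, -3, -3, 36, 4]
-      → [0, -3, -3, 32]
+      → [0, -3, 29]
+      → [0, 26]
12     → [0, 26, 12]
negate → [0, 26, -12]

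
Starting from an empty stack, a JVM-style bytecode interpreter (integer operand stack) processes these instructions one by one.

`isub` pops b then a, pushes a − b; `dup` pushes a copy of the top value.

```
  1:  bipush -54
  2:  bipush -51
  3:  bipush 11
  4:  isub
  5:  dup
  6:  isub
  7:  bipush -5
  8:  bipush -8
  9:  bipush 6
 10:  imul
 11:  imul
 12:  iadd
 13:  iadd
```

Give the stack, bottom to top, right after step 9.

bipush -54 → [-54]
bipush -51 → [-54, -51]
bipush 11  → [-54, -51, 11]
isub       → [-54, -62]
dup        → [-54, -62, -62]
isub       → [-54, 0]
bipush -5  → [-54, 0, -5]
bipush -8  → [-54, 0, -5, -8]
bipush 6   → [-54, 0, -5, -8, 6]

[-54, 0, -5, -8, 6]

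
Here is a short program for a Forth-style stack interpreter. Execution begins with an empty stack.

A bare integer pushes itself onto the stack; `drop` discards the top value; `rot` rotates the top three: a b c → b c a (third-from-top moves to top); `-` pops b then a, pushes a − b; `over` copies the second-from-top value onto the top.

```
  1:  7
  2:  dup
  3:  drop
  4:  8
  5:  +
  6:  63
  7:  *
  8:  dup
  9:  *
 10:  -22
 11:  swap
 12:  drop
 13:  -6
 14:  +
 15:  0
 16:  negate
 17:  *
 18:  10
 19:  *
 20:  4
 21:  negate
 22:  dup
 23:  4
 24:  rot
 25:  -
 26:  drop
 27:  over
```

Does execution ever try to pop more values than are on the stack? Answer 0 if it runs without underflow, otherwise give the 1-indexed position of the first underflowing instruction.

0

7      → 7
dup    → 7 7
drop   → 7
8      → 7 8
+      → 15
63     → 15 63
*      → 945
dup    → 945 945
*      → 893025
-22    → 893025 -22
swap   → -22 893025
drop   → -22
-6     → -22 -6
+      → -28
0      → -28 0
negate → -28 0
*      → 0
10     → 0 10
*      → 0
4      → 0 4
negate → 0 -4
dup    → 0 -4 -4
4      → 0 -4 -4 4
rot    → 0 -4 4 -4
-      → 0 -4 8
drop   → 0 -4
over   → 0 -4 0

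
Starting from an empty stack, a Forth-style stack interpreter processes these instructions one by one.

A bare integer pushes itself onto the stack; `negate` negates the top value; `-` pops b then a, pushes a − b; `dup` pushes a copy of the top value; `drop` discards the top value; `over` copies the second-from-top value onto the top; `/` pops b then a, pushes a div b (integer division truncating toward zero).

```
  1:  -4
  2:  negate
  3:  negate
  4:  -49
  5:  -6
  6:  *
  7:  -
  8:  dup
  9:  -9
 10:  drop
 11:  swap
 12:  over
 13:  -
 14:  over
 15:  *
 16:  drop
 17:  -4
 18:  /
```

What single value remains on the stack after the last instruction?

-4      [-4]
negate  [4]
negate  [-4]
-49     [-4, -49]
-6      [-4, -49, -6]
*       [-4, 294]
-       [-298]
dup     [-298, -298]
-9      [-298, -298, -9]
drop    [-298, -298]
swap    [-298, -298]
over    [-298, -298, -298]
-       [-298, 0]
over    [-298, 0, -298]
*       [-298, 0]
drop    [-298]
-4      [-298, -4]
/       [74]

74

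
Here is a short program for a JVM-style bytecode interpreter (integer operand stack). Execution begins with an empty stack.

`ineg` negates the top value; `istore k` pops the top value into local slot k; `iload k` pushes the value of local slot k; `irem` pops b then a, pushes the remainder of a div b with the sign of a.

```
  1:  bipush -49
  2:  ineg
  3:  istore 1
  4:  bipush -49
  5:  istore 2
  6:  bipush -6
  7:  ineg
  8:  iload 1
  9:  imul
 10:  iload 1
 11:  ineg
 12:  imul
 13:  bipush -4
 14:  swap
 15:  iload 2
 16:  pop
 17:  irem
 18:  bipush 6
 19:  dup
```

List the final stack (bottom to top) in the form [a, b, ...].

[-4, 6, 6]

bipush -49 -> -49
ineg       -> 49
istore 1   -> (empty)
bipush -49 -> -49
istore 2   -> (empty)
bipush -6  -> -6
ineg       -> 6
iload 1    -> 6 49
imul       -> 294
iload 1    -> 294 49
ineg       -> 294 -49
imul       -> -14406
bipush -4  -> -14406 -4
swap       -> -4 -14406
iload 2    -> -4 -14406 -49
pop        -> -4 -14406
irem       -> -4
bipush 6   -> -4 6
dup        -> -4 6 6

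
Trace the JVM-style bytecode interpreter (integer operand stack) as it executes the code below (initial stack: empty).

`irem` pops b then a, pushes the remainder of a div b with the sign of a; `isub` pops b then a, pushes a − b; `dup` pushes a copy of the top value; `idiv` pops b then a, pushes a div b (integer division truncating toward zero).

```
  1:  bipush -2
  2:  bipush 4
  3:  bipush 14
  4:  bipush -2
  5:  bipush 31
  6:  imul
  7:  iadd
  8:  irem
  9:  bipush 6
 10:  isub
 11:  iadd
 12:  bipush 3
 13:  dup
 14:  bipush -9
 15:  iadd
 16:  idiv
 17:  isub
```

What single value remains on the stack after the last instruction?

-4

bipush -2 → [-2]
bipush 4  → [-2, 4]
bipush 14 → [-2, 4, 14]
bipush -2 → [-2, 4, 14, -2]
bipush 31 → [-2, 4, 14, -2, 31]
imul      → [-2, 4, 14, -62]
iadd      → [-2, 4, -48]
irem      → [-2, 4]
bipush 6  → [-2, 4, 6]
isub      → [-2, -2]
iadd      → [-4]
bipush 3  → [-4, 3]
dup       → [-4, 3, 3]
bipush -9 → [-4, 3, 3, -9]
iadd      → [-4, 3, -6]
idiv      → [-4, 0]
isub      → [-4]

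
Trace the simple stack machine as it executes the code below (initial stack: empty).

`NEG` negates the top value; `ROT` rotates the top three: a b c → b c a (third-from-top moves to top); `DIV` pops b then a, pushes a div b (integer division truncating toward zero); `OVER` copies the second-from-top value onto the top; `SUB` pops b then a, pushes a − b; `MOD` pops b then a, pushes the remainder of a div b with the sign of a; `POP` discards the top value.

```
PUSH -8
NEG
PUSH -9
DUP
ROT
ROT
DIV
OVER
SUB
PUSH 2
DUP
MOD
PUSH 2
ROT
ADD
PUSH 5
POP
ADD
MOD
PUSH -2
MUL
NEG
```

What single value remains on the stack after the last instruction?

PUSH -8  -8
NEG      8
PUSH -9  8 -9
DUP      8 -9 -9
ROT      -9 -9 8
ROT      -9 8 -9
DIV      -9 0
OVER     -9 0 -9
SUB      -9 9
PUSH 2   -9 9 2
DUP      -9 9 2 2
MOD      -9 9 0
PUSH 2   -9 9 0 2
ROT      -9 0 2 9
ADD      -9 0 11
PUSH 5   -9 0 11 5
POP      -9 0 11
ADD      -9 11
MOD      -9
PUSH -2  -9 -2
MUL      18
NEG      -18

-18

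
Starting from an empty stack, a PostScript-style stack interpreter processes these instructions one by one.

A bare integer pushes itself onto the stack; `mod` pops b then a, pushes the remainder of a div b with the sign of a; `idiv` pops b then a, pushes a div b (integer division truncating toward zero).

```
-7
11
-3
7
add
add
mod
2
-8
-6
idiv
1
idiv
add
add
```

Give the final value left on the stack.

-7   → [-7]
11   → [-7, 11]
-3   → [-7, 11, -3]
7    → [-7, 11, -3, 7]
add  → [-7, 11, 4]
add  → [-7, 15]
mod  → [-7]
2    → [-7, 2]
-8   → [-7, 2, -8]
-6   → [-7, 2, -8, -6]
idiv → [-7, 2, 1]
1    → [-7, 2, 1, 1]
idiv → [-7, 2, 1]
add  → [-7, 3]
add  → [-4]

-4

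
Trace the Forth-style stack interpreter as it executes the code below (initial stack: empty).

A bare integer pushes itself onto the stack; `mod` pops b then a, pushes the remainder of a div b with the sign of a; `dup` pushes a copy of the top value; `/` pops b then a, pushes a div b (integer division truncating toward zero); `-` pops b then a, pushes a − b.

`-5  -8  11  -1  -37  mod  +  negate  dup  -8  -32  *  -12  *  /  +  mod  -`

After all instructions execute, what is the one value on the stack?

-5     → [-5]
-8     → [-5, -8]
11     → [-5, -8, 11]
-1     → [-5, -8, 11, -1]
-37    → [-5, -8, 11, -1, -37]
mod    → [-5, -8, 11, -1]
+      → [-5, -8, 10]
negate → [-5, -8, -10]
dup    → [-5, -8, -10, -10]
-8     → [-5, -8, -10, -10, -8]
-32    → [-5, -8, -10, -10, -8, -32]
*      → [-5, -8, -10, -10, 256]
-12    → [-5, -8, -10, -10, 256, -12]
*      → [-5, -8, -10, -10, -3072]
/      → [-5, -8, -10, 0]
+      → [-5, -8, -10]
mod    → [-5, -8]
-      → [3]

3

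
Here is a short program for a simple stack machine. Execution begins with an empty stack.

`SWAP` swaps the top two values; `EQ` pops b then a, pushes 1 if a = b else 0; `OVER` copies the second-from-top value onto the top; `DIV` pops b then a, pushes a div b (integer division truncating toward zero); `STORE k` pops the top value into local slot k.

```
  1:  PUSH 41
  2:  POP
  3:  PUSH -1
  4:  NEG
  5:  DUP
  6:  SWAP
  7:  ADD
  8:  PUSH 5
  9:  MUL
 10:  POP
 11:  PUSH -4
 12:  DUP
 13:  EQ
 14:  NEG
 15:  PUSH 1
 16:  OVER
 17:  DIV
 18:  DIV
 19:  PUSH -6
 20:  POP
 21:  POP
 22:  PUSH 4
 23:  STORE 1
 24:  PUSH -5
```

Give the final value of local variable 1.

PUSH 41 → [41]
POP     → []
PUSH -1 → [-1]
NEG     → [1]
DUP     → [1, 1]
SWAP    → [1, 1]
ADD     → [2]
PUSH 5  → [2, 5]
MUL     → [10]
POP     → []
PUSH -4 → [-4]
DUP     → [-4, -4]
EQ      → [1]
NEG     → [-1]
PUSH 1  → [-1, 1]
OVER    → [-1, 1, -1]
DIV     → [-1, -1]
DIV     → [1]
PUSH -6 → [1, -6]
POP     → [1]
POP     → []
PUSH 4  → [4]
STORE 1 → []
PUSH -5 → [-5]

4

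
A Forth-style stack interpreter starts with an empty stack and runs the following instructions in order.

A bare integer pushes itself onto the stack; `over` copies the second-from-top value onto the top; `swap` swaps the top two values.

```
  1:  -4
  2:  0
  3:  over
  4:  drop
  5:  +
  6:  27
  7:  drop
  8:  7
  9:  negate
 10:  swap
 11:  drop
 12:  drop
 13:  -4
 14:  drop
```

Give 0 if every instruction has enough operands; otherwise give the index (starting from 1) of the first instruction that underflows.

-4     : [-4]
0      : [-4, 0]
over   : [-4, 0, -4]
drop   : [-4, 0]
+      : [-4]
27     : [-4, 27]
drop   : [-4]
7      : [-4, 7]
negate : [-4, -7]
swap   : [-7, -4]
drop   : [-7]
drop   : []
-4     : [-4]
drop   : []

0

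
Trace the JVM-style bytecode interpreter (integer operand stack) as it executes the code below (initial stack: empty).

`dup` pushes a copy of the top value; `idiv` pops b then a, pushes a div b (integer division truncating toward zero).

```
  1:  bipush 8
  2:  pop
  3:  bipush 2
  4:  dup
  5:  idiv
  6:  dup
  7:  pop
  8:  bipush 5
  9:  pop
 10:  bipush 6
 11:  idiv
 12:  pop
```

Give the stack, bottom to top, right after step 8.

[1, 5]

bipush 8 -> [8]
pop      -> []
bipush 2 -> [2]
dup      -> [2, 2]
idiv     -> [1]
dup      -> [1, 1]
pop      -> [1]
bipush 5 -> [1, 5]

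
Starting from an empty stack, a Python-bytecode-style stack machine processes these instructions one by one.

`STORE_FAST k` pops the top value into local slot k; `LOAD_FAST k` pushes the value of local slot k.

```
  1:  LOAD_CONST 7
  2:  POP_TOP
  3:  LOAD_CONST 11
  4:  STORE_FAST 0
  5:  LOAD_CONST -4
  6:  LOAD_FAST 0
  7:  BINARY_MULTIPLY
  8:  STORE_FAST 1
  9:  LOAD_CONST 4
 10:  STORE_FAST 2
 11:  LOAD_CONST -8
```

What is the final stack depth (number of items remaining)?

1

LOAD_CONST 7    -> [7]
POP_TOP         -> []
LOAD_CONST 11   -> [11]
STORE_FAST 0    -> []
LOAD_CONST -4   -> [-4]
LOAD_FAST 0     -> [-4, 11]
BINARY_MULTIPLY -> [-44]
STORE_FAST 1    -> []
LOAD_CONST 4    -> [4]
STORE_FAST 2    -> []
LOAD_CONST -8   -> [-8]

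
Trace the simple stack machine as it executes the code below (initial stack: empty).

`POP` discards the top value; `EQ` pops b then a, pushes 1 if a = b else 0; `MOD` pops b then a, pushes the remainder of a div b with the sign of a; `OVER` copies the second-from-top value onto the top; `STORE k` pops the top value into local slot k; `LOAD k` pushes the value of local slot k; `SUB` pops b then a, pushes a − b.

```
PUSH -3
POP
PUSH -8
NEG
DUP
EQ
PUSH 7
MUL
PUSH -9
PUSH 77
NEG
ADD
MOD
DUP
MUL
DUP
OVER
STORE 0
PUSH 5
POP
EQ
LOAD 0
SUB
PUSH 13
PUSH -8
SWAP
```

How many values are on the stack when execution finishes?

PUSH -3  -3
POP      (empty)
PUSH -8  -8
NEG      8
DUP      8 8
EQ       1
PUSH 7   1 7
MUL      7
PUSH -9  7 -9
PUSH 77  7 -9 77
NEG      7 -9 -77
ADD      7 -86
MOD      7
DUP      7 7
MUL      49
DUP      49 49
OVER     49 49 49
STORE 0  49 49
PUSH 5   49 49 5
POP      49 49
EQ       1
LOAD 0   1 49
SUB      -48
PUSH 13  -48 13
PUSH -8  -48 13 -8
SWAP     -48 -8 13

3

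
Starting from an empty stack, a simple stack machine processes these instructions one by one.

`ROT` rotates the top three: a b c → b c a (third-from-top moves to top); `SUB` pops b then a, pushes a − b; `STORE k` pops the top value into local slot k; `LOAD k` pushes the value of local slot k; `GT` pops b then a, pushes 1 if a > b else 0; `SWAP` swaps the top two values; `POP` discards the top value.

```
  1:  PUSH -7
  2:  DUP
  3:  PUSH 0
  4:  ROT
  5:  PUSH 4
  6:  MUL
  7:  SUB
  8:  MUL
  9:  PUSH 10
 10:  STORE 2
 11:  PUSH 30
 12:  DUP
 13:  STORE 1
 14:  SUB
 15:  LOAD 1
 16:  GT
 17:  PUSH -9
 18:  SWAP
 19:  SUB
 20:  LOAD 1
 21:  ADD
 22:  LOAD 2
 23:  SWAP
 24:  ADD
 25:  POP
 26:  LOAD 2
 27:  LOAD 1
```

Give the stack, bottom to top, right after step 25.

[]

PUSH -7 : -7
DUP     : -7 -7
PUSH 0  : -7 -7 0
ROT     : -7 0 -7
PUSH 4  : -7 0 -7 4
MUL     : -7 0 -28
SUB     : -7 28
MUL     : -196
PUSH 10 : -196 10
STORE 2 : -196
PUSH 30 : -196 30
DUP     : -196 30 30
STORE 1 : -196 30
SUB     : -226
LOAD 1  : -226 30
GT      : 0
PUSH -9 : 0 -9
SWAP    : -9 0
SUB     : -9
LOAD 1  : -9 30
ADD     : 21
LOAD 2  : 21 10
SWAP    : 10 21
ADD     : 31
POP     : (empty)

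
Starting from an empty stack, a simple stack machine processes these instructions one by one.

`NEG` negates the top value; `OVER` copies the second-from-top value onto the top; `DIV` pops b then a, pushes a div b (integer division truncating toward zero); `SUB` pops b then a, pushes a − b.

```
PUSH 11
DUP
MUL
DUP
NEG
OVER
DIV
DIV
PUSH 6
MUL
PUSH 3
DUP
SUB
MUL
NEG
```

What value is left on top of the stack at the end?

PUSH 11 : [11]
DUP     : [11, 11]
MUL     : [121]
DUP     : [121, 121]
NEG     : [121, -121]
OVER    : [121, -121, 121]
DIV     : [121, -1]
DIV     : [-121]
PUSH 6  : [-121, 6]
MUL     : [-726]
PUSH 3  : [-726, 3]
DUP     : [-726, 3, 3]
SUB     : [-726, 0]
MUL     : [0]
NEG     : [0]

0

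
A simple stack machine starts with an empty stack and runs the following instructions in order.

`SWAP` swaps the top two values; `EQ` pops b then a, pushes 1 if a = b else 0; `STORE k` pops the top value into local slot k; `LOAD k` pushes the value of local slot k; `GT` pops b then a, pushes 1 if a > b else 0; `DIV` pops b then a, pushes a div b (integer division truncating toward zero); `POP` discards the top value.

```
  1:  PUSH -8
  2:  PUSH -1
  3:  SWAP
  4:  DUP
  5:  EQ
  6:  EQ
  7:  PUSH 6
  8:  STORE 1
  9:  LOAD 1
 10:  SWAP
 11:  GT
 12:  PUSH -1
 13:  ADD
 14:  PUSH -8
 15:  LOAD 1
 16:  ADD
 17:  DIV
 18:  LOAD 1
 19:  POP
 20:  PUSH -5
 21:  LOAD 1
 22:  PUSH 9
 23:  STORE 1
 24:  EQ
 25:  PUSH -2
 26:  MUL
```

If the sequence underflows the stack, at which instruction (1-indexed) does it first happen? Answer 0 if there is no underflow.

PUSH -8 : [-8]
PUSH -1 : [-8, -1]
SWAP    : [-1, -8]
DUP     : [-1, -8, -8]
EQ      : [-1, 1]
EQ      : [0]
PUSH 6  : [0, 6]
STORE 1 : [0]
LOAD 1  : [0, 6]
SWAP    : [6, 0]
GT      : [1]
PUSH -1 : [1, -1]
ADD     : [0]
PUSH -8 : [0, -8]
LOAD 1  : [0, -8, 6]
ADD     : [0, -2]
DIV     : [0]
LOAD 1  : [0, 6]
POP     : [0]
PUSH -5 : [0, -5]
LOAD 1  : [0, -5, 6]
PUSH 9  : [0, -5, 6, 9]
STORE 1 : [0, -5, 6]
EQ      : [0, 0]
PUSH -2 : [0, 0, -2]
MUL     : [0, 0]

0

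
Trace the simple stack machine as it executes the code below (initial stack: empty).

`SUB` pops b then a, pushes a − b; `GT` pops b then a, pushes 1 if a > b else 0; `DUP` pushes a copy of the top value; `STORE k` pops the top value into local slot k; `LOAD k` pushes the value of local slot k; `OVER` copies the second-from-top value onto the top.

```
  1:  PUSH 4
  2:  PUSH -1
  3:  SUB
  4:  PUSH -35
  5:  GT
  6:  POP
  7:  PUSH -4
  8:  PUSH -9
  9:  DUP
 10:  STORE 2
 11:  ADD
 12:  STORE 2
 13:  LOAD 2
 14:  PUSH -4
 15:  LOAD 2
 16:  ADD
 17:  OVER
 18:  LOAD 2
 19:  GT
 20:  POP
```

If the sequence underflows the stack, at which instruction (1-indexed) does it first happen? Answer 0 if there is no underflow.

0

PUSH 4   → [4]
PUSH -1  → [4, -1]
SUB      → [5]
PUSH -35 → [5, -35]
GT       → [1]
POP      → []
PUSH -4  → [-4]
PUSH -9  → [-4, -9]
DUP      → [-4, -9, -9]
STORE 2  → [-4, -9]
ADD      → [-13]
STORE 2  → []
LOAD 2   → [-13]
PUSH -4  → [-13, -4]
LOAD 2   → [-13, -4, -13]
ADD      → [-13, -17]
OVER     → [-13, -17, -13]
LOAD 2   → [-13, -17, -13, -13]
GT       → [-13, -17, 0]
POP      → [-13, -17]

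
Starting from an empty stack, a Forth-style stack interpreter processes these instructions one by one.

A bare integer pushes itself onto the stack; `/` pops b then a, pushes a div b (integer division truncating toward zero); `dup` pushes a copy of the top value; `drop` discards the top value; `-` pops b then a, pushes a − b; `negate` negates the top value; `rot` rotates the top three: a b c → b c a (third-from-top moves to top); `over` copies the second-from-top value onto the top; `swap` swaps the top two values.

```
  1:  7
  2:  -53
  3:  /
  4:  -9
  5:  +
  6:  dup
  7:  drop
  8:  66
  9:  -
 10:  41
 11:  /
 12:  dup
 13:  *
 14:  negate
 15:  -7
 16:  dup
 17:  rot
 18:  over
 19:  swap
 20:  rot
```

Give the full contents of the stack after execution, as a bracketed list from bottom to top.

7      → 7
-53    → 7 -53
/      → 0
-9     → 0 -9
+      → -9
dup    → -9 -9
drop   → -9
66     → -9 66
-      → -75
41     → -75 41
/      → -1
dup    → -1 -1
*      → 1
negate → -1
-7     → -1 -7
dup    → -1 -7 -7
rot    → -7 -7 -1
over   → -7 -7 -1 -7
swap   → -7 -7 -7 -1
rot    → -7 -7 -1 -7

[-7, -7, -1, -7]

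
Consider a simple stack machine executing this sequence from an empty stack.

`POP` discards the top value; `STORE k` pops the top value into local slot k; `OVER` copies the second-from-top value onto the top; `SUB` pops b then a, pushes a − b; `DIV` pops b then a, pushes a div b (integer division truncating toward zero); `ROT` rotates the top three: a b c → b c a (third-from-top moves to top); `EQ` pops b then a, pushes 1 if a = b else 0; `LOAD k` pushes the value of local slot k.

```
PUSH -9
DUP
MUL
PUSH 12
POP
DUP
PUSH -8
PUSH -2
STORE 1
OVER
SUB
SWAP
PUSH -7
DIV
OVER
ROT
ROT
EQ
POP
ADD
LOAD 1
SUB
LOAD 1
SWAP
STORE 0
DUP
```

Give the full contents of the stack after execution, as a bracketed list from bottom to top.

[-2, -2]

PUSH -9 -> [-9]
DUP     -> [-9, -9]
MUL     -> [81]
PUSH 12 -> [81, 12]
POP     -> [81]
DUP     -> [81, 81]
PUSH -8 -> [81, 81, -8]
PUSH -2 -> [81, 81, -8, -2]
STORE 1 -> [81, 81, -8]
OVER    -> [81, 81, -8, 81]
SUB     -> [81, 81, -89]
SWAP    -> [81, -89, 81]
PUSH -7 -> [81, -89, 81, -7]
DIV     -> [81, -89, -11]
OVER    -> [81, -89, -11, -89]
ROT     -> [81, -11, -89, -89]
ROT     -> [81, -89, -89, -11]
EQ      -> [81, -89, 0]
POP     -> [81, -89]
ADD     -> [-8]
LOAD 1  -> [-8, -2]
SUB     -> [-6]
LOAD 1  -> [-6, -2]
SWAP    -> [-2, -6]
STORE 0 -> [-2]
DUP     -> [-2, -2]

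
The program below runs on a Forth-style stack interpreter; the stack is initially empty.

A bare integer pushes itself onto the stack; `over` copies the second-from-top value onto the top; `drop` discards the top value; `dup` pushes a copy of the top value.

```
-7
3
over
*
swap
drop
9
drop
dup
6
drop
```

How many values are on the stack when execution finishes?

-7   → [-7]
3    → [-7, 3]
over → [-7, 3, -7]
*    → [-7, -21]
swap → [-21, -7]
drop → [-21]
9    → [-21, 9]
drop → [-21]
dup  → [-21, -21]
6    → [-21, -21, 6]
drop → [-21, -21]

2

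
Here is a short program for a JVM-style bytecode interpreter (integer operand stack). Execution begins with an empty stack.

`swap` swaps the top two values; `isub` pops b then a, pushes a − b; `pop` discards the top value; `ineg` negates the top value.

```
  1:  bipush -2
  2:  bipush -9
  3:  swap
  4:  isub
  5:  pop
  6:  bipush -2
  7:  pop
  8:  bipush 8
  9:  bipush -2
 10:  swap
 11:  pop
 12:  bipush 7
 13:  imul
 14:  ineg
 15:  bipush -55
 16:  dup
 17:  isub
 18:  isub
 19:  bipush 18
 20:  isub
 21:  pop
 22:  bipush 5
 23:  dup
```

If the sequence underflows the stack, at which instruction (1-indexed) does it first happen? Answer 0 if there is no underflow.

bipush -2  : [-2]
bipush -9  : [-2, -9]
swap       : [-9, -2]
isub       : [-7]
pop        : []
bipush -2  : [-2]
pop        : []
bipush 8   : [8]
bipush -2  : [8, -2]
swap       : [-2, 8]
pop        : [-2]
bipush 7   : [-2, 7]
imul       : [-14]
ineg       : [14]
bipush -55 : [14, -55]
dup        : [14, -55, -55]
isub       : [14, 0]
isub       : [14]
bipush 18  : [14, 18]
isub       : [-4]
pop        : []
bipush 5   : [5]
dup        : [5, 5]

0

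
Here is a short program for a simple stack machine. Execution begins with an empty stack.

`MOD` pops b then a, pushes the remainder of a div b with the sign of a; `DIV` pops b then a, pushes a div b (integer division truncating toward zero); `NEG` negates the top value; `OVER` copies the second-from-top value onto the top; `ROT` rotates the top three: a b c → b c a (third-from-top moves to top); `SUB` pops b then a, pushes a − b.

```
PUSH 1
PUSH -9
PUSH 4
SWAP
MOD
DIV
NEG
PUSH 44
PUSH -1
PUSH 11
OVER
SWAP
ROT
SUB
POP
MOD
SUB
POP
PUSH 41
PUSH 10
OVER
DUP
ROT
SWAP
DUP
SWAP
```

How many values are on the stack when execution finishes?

PUSH 1  → [1]
PUSH -9 → [1, -9]
PUSH 4  → [1, -9, 4]
SWAP    → [1, 4, -9]
MOD     → [1, 4]
DIV     → [0]
NEG     → [0]
PUSH 44 → [0, 44]
PUSH -1 → [0, 44, -1]
PUSH 11 → [0, 44, -1, 11]
OVER    → [0, 44, -1, 11, -1]
SWAP    → [0, 44, -1, -1, 11]
ROT     → [0, 44, -1, 11, -1]
SUB     → [0, 44, -1, 12]
POP     → [0, 44, -1]
MOD     → [0, 0]
SUB     → [0]
POP     → []
PUSH 41 → [41]
PUSH 10 → [41, 10]
OVER    → [41, 10, 41]
DUP     → [41, 10, 41, 41]
ROT     → [41, 41, 41, 10]
SWAP    → [41, 41, 10, 41]
DUP     → [41, 41, 10, 41, 41]
SWAP    → [41, 41, 10, 41, 41]

5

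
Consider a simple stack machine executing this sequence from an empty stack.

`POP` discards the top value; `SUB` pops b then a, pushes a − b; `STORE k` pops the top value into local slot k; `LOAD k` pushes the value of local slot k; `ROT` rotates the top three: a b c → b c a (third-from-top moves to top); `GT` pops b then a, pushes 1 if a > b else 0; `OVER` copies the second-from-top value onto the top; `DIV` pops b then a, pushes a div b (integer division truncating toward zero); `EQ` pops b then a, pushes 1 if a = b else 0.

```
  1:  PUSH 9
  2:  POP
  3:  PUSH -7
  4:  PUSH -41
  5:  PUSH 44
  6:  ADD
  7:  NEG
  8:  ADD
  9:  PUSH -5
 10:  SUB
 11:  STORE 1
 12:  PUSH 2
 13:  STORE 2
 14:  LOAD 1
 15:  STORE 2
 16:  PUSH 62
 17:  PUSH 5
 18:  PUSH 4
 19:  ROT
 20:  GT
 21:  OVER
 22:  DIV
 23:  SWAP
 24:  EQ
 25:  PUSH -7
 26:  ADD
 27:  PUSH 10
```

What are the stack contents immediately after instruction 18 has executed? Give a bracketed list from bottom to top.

PUSH 9    [9]
POP       []
PUSH -7   [-7]
PUSH -41  [-7, -41]
PUSH 44   [-7, -41, 44]
ADD       [-7, 3]
NEG       [-7, -3]
ADD       [-10]
PUSH -5   [-10, -5]
SUB       [-5]
STORE 1   []
PUSH 2    [2]
STORE 2   []
LOAD 1    [-5]
STORE 2   []
PUSH 62   [62]
PUSH 5    [62, 5]
PUSH 4    [62, 5, 4]

[62, 5, 4]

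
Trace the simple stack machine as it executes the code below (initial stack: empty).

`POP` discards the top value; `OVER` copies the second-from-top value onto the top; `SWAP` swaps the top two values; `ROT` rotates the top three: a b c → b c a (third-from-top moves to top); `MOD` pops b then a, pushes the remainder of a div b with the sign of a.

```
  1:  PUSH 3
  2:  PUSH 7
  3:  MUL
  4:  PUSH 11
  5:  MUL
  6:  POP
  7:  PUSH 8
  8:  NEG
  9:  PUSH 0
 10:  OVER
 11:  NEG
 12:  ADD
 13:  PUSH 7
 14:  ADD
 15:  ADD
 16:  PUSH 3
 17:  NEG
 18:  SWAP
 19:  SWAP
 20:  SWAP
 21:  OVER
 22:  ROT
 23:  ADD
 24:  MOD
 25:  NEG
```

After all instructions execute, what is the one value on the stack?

PUSH 3  : 3
PUSH 7  : 3 7
MUL     : 21
PUSH 11 : 21 11
MUL     : 231
POP     : (empty)
PUSH 8  : 8
NEG     : -8
PUSH 0  : -8 0
OVER    : -8 0 -8
NEG     : -8 0 8
ADD     : -8 8
PUSH 7  : -8 8 7
ADD     : -8 15
ADD     : 7
PUSH 3  : 7 3
NEG     : 7 -3
SWAP    : -3 7
SWAP    : 7 -3
SWAP    : -3 7
OVER    : -3 7 -3
ROT     : 7 -3 -3
ADD     : 7 -6
MOD     : 1
NEG     : -1

-1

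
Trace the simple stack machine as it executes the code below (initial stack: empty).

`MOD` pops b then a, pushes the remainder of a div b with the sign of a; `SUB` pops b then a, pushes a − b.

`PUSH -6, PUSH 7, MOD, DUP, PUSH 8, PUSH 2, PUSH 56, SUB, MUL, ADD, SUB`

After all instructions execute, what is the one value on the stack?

PUSH -6 -> [-6]
PUSH 7  -> [-6, 7]
MOD     -> [-6]
DUP     -> [-6, -6]
PUSH 8  -> [-6, -6, 8]
PUSH 2  -> [-6, -6, 8, 2]
PUSH 56 -> [-6, -6, 8, 2, 56]
SUB     -> [-6, -6, 8, -54]
MUL     -> [-6, -6, -432]
ADD     -> [-6, -438]
SUB     -> [432]

432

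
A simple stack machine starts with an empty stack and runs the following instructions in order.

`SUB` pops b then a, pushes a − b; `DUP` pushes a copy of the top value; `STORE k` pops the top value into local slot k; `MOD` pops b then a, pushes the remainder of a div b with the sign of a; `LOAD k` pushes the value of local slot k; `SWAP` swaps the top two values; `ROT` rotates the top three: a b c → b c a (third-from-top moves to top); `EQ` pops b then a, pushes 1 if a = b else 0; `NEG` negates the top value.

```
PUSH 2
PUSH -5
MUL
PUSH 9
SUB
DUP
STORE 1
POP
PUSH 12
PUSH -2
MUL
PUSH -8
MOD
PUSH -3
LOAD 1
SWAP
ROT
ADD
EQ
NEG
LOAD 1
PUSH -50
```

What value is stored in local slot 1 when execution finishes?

PUSH 2   → 2
PUSH -5  → 2 -5
MUL      → -10
PUSH 9   → -10 9
SUB      → -19
DUP      → -19 -19
STORE 1  → -19
POP      → (empty)
PUSH 12  → 12
PUSH -2  → 12 -2
MUL      → -24
PUSH -8  → -24 -8
MOD      → 0
PUSH -3  → 0 -3
LOAD 1   → 0 -3 -19
SWAP     → 0 -19 -3
ROT      → -19 -3 0
ADD      → -19 -3
EQ       → 0
NEG      → 0
LOAD 1   → 0 -19
PUSH -50 → 0 -19 -50

-19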